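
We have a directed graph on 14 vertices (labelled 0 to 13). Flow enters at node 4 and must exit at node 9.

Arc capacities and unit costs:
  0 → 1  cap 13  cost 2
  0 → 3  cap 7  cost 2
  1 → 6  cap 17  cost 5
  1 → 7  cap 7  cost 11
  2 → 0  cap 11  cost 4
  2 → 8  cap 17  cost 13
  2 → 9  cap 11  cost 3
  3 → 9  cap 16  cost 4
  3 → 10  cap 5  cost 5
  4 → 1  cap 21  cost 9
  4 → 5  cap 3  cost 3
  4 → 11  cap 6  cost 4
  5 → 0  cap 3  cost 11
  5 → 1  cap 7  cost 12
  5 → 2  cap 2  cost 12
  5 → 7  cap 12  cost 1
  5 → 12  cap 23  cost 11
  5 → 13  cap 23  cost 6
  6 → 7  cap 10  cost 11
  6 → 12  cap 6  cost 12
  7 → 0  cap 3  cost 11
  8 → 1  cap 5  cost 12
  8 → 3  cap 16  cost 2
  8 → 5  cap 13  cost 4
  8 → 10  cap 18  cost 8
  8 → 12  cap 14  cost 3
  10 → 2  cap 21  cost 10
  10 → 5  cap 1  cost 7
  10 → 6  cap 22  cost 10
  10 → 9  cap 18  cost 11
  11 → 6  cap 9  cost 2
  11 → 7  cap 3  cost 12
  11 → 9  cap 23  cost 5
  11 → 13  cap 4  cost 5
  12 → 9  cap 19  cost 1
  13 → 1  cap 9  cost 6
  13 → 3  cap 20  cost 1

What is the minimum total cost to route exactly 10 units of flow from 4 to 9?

shortest-cost path #1: 4→11→9 push 6 @ unit cost 9 (adds 54)
shortest-cost path #2: 4→5→13→3→9 push 3 @ unit cost 14 (adds 42)
shortest-cost path #3: 4→1→6→12→9 push 1 @ unit cost 27 (adds 27)
total cost = 123

Minimum cost for 10 units: 123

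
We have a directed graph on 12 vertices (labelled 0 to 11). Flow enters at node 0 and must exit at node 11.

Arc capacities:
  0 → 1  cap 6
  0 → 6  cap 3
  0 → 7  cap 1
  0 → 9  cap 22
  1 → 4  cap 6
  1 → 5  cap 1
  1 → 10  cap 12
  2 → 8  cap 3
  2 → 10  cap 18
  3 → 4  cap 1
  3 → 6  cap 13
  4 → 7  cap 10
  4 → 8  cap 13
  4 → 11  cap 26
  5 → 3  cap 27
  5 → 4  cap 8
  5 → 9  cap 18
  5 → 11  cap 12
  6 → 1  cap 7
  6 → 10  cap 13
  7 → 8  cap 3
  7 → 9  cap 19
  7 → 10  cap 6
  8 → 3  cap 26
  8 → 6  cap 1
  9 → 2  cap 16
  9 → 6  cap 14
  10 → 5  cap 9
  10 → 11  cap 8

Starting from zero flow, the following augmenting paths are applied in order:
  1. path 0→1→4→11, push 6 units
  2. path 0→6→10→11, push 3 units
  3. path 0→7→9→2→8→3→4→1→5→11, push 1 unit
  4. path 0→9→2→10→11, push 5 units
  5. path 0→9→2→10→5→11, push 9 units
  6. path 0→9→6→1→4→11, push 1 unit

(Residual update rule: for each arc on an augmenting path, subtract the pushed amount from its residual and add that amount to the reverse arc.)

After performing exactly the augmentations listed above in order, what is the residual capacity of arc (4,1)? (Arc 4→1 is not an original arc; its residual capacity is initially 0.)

after path 1 (0→1→4→11, push 6): res(4,1)=6
after path 2 (0→6→10→11, push 3): res(4,1)=6
after path 3 (0→7→9→2→8→3→4→1→5→11, push 1): res(4,1)=5
after path 4 (0→9→2→10→11, push 5): res(4,1)=5
after path 5 (0→9→2→10→5→11, push 9): res(4,1)=5
after path 6 (0→9→6→1→4→11, push 1): res(4,1)=6

Residual capacity of (4,1): 6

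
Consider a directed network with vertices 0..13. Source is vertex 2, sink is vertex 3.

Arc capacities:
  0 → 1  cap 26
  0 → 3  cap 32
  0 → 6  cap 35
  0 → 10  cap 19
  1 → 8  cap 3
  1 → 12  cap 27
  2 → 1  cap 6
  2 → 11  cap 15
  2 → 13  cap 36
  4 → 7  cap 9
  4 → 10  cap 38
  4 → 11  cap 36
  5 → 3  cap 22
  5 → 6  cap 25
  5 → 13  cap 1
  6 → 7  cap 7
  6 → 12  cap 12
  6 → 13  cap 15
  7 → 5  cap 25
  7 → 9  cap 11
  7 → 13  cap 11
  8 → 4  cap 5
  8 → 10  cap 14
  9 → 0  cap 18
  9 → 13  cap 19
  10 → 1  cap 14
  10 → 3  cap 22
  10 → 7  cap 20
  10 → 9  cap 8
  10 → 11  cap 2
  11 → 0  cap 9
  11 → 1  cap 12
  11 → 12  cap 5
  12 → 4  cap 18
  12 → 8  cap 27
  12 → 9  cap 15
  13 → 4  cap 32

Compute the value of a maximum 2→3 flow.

Maximum flow value: 53

augment #1: 2→11→0→3 bottleneck 9, total now 9
augment #2: 2→1→8→10→3 bottleneck 3, total now 12
augment #3: 2→13→4→10→3 bottleneck 19, total now 31
augment #4: 2→1→12→9→0→3 bottleneck 3, total now 34
augment #5: 2→11→12→9→0→3 bottleneck 5, total now 39
augment #6: 2→13→4→7→5→3 bottleneck 9, total now 48
augment #7: 2→11→1→12→9→0→3 bottleneck 1, total now 49
augment #8: 2→13→4→10→7→5→3 bottleneck 4, total now 53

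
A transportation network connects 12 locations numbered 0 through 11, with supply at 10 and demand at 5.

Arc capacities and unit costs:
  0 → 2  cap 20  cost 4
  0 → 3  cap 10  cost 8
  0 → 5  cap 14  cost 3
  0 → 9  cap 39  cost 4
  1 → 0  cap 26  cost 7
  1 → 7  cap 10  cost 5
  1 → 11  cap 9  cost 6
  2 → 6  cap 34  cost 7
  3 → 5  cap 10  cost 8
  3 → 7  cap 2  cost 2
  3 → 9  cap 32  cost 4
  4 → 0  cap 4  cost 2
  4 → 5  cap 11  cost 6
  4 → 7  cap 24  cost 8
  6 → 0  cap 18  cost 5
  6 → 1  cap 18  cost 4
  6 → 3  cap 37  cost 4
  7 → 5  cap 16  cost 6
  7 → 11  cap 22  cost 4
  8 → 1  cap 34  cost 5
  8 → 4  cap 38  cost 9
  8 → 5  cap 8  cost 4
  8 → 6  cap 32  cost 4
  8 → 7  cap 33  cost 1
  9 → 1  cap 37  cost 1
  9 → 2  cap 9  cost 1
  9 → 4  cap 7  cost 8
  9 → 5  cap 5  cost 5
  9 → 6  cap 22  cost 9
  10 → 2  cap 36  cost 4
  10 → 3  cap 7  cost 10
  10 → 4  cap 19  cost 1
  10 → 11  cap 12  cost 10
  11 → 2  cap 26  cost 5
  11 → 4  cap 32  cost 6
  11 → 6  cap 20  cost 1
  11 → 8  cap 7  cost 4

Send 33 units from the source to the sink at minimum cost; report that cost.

shortest-cost path #1: 10→4→0→5 push 4 @ unit cost 6 (adds 24)
shortest-cost path #2: 10→4→5 push 11 @ unit cost 7 (adds 77)
shortest-cost path #3: 10→4→7→5 push 4 @ unit cost 15 (adds 60)
shortest-cost path #4: 10→3→5 push 7 @ unit cost 18 (adds 126)
shortest-cost path #5: 10→11→8→5 push 7 @ unit cost 18 (adds 126)
total cost = 413

Minimum cost for 33 units: 413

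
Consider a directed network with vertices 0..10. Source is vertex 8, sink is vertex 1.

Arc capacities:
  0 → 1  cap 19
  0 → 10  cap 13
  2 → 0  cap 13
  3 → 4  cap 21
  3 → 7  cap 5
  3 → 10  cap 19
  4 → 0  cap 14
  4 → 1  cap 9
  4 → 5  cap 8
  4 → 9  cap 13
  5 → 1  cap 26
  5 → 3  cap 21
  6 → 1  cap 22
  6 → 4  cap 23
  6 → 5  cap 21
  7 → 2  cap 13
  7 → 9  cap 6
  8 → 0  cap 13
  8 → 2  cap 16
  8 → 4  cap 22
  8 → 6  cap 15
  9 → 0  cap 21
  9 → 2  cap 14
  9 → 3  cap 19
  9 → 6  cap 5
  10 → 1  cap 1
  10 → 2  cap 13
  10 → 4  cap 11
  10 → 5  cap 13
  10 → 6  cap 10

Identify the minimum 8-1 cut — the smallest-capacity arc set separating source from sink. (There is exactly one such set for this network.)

Min-cut arcs: {(2,0), (8,0), (8,4), (8,6)} (total capacity 63)

augment #1: 8→0→1 push 13
augment #2: 8→4→1 push 9
augment #3: 8→6→1 push 15
augment #4: 8→2→0→1 push 6
augment #5: 8→4→5→1 push 8
augment #6: 8→2→0→10→1 push 1
augment #7: 8→4→9→6→1 push 5
augment #8: 8→2→0→10→5→1 push 6
max flow = 63; residual-reachable set from 8 gives S-side
cut edges (S→T): {(2,0), (8,0), (8,4), (8,6)} total cap 63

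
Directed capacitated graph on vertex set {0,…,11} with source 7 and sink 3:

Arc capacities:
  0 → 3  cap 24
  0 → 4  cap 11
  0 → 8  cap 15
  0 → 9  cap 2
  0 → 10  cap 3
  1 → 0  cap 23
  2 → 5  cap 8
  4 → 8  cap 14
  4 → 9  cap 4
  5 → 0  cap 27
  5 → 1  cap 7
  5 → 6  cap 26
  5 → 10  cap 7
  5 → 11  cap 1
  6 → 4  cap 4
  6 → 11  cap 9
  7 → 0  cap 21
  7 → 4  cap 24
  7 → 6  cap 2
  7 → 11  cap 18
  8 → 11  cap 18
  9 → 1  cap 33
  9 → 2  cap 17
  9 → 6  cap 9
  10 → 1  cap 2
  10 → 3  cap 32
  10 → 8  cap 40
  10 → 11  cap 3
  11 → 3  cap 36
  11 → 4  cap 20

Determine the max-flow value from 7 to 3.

Maximum flow value: 59

augment #1: 7→0→3 bottleneck 21, total now 21
augment #2: 7→11→3 bottleneck 18, total now 39
augment #3: 7→6→11→3 bottleneck 2, total now 41
augment #4: 7→4→8→11→3 bottleneck 14, total now 55
augment #5: 7→4→9→1→0→3 bottleneck 3, total now 58
augment #6: 7→4→9→6→11→3 bottleneck 1, total now 59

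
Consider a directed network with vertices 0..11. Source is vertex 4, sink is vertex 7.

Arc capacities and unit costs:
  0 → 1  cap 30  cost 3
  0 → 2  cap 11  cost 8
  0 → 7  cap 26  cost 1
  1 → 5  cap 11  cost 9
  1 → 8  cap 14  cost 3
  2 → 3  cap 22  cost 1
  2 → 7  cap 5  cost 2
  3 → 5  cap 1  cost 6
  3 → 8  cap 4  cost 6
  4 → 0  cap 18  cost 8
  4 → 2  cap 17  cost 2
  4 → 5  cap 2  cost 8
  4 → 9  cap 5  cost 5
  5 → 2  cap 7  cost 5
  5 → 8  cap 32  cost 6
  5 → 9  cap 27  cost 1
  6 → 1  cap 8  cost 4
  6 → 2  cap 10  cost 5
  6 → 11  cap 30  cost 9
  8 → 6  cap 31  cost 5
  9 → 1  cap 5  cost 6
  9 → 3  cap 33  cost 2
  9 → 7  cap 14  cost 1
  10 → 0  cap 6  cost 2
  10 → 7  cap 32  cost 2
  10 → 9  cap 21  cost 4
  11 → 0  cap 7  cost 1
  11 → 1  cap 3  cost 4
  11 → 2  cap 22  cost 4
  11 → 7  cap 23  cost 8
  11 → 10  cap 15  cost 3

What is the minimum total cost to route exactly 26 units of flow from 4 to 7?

shortest-cost path #1: 4→2→7 push 5 @ unit cost 4 (adds 20)
shortest-cost path #2: 4→9→7 push 5 @ unit cost 6 (adds 30)
shortest-cost path #3: 4→0→7 push 16 @ unit cost 9 (adds 144)
total cost = 194

Minimum cost for 26 units: 194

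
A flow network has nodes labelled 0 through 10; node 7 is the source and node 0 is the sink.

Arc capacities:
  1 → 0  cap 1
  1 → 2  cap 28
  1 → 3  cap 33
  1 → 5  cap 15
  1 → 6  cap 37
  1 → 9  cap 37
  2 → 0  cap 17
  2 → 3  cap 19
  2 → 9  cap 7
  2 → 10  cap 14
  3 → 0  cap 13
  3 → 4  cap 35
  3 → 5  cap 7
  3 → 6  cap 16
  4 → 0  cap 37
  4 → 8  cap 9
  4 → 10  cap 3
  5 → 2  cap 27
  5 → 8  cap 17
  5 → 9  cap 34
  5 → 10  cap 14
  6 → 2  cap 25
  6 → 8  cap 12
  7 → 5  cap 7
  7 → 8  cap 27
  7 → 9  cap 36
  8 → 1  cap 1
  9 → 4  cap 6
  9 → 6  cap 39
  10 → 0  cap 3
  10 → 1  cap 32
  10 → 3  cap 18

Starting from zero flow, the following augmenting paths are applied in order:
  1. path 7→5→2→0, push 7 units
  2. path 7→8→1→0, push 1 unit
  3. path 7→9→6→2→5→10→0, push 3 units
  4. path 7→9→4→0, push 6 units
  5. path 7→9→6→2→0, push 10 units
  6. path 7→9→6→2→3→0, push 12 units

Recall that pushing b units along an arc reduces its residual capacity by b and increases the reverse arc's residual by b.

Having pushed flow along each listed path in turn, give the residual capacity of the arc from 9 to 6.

Residual capacity of (9,6): 14

after path 1 (7→5→2→0, push 7): res(9,6)=39
after path 2 (7→8→1→0, push 1): res(9,6)=39
after path 3 (7→9→6→2→5→10→0, push 3): res(9,6)=36
after path 4 (7→9→4→0, push 6): res(9,6)=36
after path 5 (7→9→6→2→0, push 10): res(9,6)=26
after path 6 (7→9→6→2→3→0, push 12): res(9,6)=14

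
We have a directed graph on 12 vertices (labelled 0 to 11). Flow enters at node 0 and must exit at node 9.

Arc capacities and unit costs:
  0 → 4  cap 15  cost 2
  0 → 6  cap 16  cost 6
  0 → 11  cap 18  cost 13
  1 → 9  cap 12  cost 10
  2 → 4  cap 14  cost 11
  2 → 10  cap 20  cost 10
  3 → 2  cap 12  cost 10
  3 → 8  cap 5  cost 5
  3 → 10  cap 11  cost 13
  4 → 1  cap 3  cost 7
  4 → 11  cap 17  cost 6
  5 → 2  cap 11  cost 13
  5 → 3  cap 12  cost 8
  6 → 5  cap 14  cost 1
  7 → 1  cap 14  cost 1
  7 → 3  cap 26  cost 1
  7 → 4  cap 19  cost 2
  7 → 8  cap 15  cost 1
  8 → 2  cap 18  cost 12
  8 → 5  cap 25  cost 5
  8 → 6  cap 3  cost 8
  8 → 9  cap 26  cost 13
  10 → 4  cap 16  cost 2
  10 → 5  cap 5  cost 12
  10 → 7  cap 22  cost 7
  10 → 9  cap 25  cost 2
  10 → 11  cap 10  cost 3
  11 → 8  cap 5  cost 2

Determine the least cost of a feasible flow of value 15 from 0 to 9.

Minimum cost for 15 units: 382

shortest-cost path #1: 0→4→1→9 push 3 @ unit cost 19 (adds 57)
shortest-cost path #2: 0→4→11→8→9 push 5 @ unit cost 23 (adds 115)
shortest-cost path #3: 0→6→5→3→10→9 push 7 @ unit cost 30 (adds 210)
total cost = 382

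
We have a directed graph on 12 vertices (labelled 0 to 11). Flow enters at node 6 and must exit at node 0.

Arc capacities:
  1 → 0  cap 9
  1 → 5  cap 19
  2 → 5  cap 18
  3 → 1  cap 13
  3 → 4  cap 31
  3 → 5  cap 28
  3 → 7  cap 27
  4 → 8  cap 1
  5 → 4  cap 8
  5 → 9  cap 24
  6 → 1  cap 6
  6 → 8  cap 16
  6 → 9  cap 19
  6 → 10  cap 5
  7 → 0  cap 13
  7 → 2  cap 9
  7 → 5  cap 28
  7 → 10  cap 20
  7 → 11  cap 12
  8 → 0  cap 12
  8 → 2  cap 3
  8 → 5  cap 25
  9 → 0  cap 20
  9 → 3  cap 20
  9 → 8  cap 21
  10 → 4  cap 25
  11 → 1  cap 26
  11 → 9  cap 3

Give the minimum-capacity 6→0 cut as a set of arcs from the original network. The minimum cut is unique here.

Min-cut arcs: {(4,8), (6,1), (6,8), (6,9)} (total capacity 42)

augment #1: 6→1→0 push 6
augment #2: 6→8→0 push 12
augment #3: 6→9→0 push 19
augment #4: 6→8→5→9→0 push 1
augment #5: 6→8→5→9→3→1→0 push 3
augment #6: 6→10→4→8→5→9→3→7→0 push 1
max flow = 42; residual-reachable set from 6 gives S-side
cut edges (S→T): {(4,8), (6,1), (6,8), (6,9)} total cap 42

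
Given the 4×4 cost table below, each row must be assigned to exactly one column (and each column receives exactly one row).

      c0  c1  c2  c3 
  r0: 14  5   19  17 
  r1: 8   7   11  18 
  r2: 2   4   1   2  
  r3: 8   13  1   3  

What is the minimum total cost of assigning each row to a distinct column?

Minimum assignment cost: 16

optimal assignment: row0→col1 (cost 5), row1→col0 (cost 8), row2→col3 (cost 2), row3→col2 (cost 1)
total = 5 + 8 + 2 + 1 = 16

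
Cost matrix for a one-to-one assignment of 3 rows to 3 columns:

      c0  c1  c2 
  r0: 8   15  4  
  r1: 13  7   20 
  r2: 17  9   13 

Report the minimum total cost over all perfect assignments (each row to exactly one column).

optimal assignment: row0→col2 (cost 4), row1→col0 (cost 13), row2→col1 (cost 9)
total = 4 + 13 + 9 = 26

Minimum assignment cost: 26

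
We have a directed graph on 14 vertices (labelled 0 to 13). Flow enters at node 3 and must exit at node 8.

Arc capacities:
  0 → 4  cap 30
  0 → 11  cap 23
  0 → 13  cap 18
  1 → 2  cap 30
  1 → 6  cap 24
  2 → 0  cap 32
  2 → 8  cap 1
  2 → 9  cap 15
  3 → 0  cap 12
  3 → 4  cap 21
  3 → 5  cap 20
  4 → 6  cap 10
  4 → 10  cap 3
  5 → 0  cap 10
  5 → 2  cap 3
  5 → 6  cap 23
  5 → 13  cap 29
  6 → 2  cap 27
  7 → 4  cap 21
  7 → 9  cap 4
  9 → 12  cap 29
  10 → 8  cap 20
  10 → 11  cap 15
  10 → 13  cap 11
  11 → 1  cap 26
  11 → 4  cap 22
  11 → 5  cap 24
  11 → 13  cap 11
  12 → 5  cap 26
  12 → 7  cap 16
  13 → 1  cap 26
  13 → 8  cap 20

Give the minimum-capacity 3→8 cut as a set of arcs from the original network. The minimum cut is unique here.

Min-cut arcs: {(2,8), (4,10), (13,8)} (total capacity 24)

augment #1: 3→0→13→8 push 12
augment #2: 3→4→10→8 push 3
augment #3: 3→5→2→8 push 1
augment #4: 3→5→13→8 push 8
max flow = 24; residual-reachable set from 3 gives S-side
cut edges (S→T): {(2,8), (4,10), (13,8)} total cap 24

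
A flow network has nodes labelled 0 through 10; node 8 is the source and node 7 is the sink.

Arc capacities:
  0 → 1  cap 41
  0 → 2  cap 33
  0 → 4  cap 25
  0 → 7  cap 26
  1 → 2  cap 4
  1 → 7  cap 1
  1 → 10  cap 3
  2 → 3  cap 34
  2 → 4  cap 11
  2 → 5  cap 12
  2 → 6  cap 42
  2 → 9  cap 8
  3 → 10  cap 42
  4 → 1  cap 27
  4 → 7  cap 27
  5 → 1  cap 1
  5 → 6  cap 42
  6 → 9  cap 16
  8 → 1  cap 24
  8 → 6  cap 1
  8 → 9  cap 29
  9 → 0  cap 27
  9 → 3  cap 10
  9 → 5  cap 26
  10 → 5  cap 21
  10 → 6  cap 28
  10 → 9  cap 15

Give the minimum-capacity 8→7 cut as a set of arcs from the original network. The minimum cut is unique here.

augment #1: 8→1→7 push 1
augment #2: 8→9→0→7 push 26
augment #3: 8→1→2→4→7 push 4
augment #4: 8→9→0→4→7 push 1
max flow = 32; residual-reachable set from 8 gives S-side
cut edges (S→T): {(1,2), (1,7), (9,0)} total cap 32

Min-cut arcs: {(1,2), (1,7), (9,0)} (total capacity 32)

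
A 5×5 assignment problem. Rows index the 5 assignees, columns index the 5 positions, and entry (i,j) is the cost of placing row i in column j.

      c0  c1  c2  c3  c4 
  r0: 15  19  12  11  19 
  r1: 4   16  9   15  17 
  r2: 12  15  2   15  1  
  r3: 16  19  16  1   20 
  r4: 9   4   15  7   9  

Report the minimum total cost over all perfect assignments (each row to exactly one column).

optimal assignment: row0→col2 (cost 12), row1→col0 (cost 4), row2→col4 (cost 1), row3→col3 (cost 1), row4→col1 (cost 4)
total = 12 + 4 + 1 + 1 + 4 = 22

Minimum assignment cost: 22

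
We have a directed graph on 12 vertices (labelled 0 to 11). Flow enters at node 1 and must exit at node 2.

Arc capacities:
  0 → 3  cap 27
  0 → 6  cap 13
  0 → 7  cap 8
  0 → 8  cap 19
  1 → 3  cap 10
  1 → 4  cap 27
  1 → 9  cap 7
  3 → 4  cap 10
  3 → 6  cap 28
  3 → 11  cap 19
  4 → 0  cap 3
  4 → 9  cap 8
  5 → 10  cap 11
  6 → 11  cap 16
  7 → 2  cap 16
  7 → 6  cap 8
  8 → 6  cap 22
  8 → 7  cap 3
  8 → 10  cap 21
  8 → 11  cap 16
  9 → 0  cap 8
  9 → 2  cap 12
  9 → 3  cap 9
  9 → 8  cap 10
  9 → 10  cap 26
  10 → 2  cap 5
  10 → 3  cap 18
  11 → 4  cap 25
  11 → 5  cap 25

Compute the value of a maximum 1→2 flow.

Maximum flow value: 23

augment #1: 1→9→2 bottleneck 7, total now 7
augment #2: 1→4→9→2 bottleneck 5, total now 12
augment #3: 1→4→0→7→2 bottleneck 3, total now 15
augment #4: 1→4→9→10→2 bottleneck 3, total now 18
augment #5: 1→3→11→5→10→2 bottleneck 2, total now 20
augment #6: 1→3→11→5→10→9→0→7→2 bottleneck 3, total now 23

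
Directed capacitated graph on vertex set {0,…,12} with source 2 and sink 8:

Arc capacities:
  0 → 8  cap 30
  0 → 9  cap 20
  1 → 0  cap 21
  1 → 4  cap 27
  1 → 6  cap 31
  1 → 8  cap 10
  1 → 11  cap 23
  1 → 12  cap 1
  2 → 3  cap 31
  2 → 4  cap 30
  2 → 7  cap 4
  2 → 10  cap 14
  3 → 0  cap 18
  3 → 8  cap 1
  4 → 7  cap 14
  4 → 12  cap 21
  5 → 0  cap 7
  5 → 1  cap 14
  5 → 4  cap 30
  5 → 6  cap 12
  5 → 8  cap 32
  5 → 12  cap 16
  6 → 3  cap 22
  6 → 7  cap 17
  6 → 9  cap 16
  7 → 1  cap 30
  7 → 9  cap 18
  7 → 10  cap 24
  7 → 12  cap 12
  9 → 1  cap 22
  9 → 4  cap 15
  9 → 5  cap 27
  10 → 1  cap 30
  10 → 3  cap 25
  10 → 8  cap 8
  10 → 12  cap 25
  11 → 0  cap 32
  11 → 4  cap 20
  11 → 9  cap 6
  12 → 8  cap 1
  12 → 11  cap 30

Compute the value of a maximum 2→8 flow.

augment #1: 2→3→8 bottleneck 1, total now 1
augment #2: 2→10→8 bottleneck 8, total now 9
augment #3: 2→3→0→8 bottleneck 18, total now 27
augment #4: 2→4→12→8 bottleneck 1, total now 28
augment #5: 2→7→1→8 bottleneck 4, total now 32
augment #6: 2→10→1→8 bottleneck 6, total now 38
augment #7: 2→4→7→1→0→8 bottleneck 12, total now 50
augment #8: 2→4→7→9→5→8 bottleneck 2, total now 52
augment #9: 2→4→12→11→9→5→8 bottleneck 6, total now 58
augment #10: 2→4→12→11→0→9→5→8 bottleneck 9, total now 67

Maximum flow value: 67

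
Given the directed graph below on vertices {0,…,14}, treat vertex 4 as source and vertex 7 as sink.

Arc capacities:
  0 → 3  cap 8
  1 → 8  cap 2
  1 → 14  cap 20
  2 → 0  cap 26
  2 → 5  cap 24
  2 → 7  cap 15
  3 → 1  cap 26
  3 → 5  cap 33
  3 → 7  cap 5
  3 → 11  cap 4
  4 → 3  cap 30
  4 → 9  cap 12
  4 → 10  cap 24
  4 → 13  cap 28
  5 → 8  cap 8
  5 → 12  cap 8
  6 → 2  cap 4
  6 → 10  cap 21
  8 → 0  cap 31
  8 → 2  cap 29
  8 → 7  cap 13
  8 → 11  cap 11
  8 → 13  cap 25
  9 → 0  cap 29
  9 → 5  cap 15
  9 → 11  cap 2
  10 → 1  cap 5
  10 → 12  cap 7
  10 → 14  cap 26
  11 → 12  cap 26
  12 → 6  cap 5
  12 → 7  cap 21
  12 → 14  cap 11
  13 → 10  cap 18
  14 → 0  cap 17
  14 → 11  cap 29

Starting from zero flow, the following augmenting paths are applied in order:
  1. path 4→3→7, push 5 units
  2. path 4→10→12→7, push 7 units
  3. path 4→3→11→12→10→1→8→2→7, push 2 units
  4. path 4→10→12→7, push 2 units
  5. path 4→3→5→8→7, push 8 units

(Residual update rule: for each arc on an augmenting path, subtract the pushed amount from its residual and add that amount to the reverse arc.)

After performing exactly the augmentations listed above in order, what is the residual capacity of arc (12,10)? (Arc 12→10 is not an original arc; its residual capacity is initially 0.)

after path 1 (4→3→7, push 5): res(12,10)=0
after path 2 (4→10→12→7, push 7): res(12,10)=7
after path 3 (4→3→11→12→10→1→8→2→7, push 2): res(12,10)=5
after path 4 (4→10→12→7, push 2): res(12,10)=7
after path 5 (4→3→5→8→7, push 8): res(12,10)=7

Residual capacity of (12,10): 7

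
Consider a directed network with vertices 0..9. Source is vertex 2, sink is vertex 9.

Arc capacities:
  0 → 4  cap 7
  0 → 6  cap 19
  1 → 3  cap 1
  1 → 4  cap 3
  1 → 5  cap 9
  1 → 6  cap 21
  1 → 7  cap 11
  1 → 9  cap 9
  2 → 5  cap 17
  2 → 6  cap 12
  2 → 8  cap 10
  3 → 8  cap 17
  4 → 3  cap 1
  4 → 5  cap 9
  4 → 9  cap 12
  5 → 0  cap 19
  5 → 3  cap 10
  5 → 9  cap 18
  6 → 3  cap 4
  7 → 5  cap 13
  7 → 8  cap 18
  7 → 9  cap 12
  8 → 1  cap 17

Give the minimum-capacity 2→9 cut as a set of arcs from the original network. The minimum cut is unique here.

Min-cut arcs: {(2,5), (2,8), (6,3)} (total capacity 31)

augment #1: 2→5→9 push 17
augment #2: 2→8→1→9 push 9
augment #3: 2→8→1→4→9 push 1
augment #4: 2→6→3→8→1→4→9 push 2
augment #5: 2→6→3→8→1→5→9 push 1
augment #6: 2→6→3→8→1→7→9 push 1
max flow = 31; residual-reachable set from 2 gives S-side
cut edges (S→T): {(2,5), (2,8), (6,3)} total cap 31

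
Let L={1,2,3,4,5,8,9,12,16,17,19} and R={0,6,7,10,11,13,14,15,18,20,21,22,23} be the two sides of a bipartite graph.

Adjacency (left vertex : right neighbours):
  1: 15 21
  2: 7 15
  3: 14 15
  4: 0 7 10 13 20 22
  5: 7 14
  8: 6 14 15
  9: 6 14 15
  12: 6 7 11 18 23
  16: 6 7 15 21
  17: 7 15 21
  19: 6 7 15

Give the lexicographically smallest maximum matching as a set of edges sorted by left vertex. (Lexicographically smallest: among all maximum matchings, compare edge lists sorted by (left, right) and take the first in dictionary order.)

|M| = 7 (so the lex-smallest maximum matching has 7 edges)
process left vertices in ascending order; for each, take the smallest-labelled available neighbour that still permits 7 edges overall, or leave it unmatched if none does
lex-smallest matching: {1-15, 2-7, 3-14, 4-0, 8-6, 12-11, 16-21}

Lex-smallest maximum matching: {(1,15), (2,7), (3,14), (4,0), (8,6), (12,11), (16,21)}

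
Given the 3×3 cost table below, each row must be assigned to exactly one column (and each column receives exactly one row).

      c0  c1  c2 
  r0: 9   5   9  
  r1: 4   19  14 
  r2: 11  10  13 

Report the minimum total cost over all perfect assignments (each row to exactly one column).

optimal assignment: row0→col1 (cost 5), row1→col0 (cost 4), row2→col2 (cost 13)
total = 5 + 4 + 13 = 22

Minimum assignment cost: 22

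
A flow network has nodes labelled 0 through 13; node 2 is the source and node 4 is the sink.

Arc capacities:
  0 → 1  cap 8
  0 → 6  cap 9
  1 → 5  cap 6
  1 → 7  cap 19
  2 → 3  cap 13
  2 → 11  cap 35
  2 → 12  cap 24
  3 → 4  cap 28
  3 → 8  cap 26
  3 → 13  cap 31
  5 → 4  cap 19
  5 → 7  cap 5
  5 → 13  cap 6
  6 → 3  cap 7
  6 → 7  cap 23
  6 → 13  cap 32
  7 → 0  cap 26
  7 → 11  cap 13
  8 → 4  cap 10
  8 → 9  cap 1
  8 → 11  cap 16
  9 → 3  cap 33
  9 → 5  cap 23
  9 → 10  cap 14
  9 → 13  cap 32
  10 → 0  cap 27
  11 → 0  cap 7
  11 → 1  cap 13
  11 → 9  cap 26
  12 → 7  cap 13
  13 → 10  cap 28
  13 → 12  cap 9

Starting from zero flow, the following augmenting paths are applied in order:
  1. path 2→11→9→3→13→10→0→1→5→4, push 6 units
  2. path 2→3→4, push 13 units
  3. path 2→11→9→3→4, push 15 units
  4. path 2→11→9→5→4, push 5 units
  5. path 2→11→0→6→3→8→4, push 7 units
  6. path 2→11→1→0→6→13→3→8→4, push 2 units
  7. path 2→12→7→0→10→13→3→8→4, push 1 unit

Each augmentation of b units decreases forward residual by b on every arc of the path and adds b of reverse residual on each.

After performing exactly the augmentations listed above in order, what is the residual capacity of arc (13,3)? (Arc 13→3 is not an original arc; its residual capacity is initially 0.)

after path 1 (2→11→9→3→13→10→0→1→5→4, push 6): res(13,3)=6
after path 2 (2→3→4, push 13): res(13,3)=6
after path 3 (2→11→9→3→4, push 15): res(13,3)=6
after path 4 (2→11→9→5→4, push 5): res(13,3)=6
after path 5 (2→11→0→6→3→8→4, push 7): res(13,3)=6
after path 6 (2→11→1→0→6→13→3→8→4, push 2): res(13,3)=4
after path 7 (2→12→7→0→10→13→3→8→4, push 1): res(13,3)=3

Residual capacity of (13,3): 3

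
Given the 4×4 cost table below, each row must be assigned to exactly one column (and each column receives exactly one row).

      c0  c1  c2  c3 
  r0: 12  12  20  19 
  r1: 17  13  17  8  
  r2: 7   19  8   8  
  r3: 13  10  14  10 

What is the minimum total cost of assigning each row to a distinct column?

Minimum assignment cost: 38

optimal assignment: row0→col0 (cost 12), row1→col3 (cost 8), row2→col2 (cost 8), row3→col1 (cost 10)
total = 12 + 8 + 8 + 10 = 38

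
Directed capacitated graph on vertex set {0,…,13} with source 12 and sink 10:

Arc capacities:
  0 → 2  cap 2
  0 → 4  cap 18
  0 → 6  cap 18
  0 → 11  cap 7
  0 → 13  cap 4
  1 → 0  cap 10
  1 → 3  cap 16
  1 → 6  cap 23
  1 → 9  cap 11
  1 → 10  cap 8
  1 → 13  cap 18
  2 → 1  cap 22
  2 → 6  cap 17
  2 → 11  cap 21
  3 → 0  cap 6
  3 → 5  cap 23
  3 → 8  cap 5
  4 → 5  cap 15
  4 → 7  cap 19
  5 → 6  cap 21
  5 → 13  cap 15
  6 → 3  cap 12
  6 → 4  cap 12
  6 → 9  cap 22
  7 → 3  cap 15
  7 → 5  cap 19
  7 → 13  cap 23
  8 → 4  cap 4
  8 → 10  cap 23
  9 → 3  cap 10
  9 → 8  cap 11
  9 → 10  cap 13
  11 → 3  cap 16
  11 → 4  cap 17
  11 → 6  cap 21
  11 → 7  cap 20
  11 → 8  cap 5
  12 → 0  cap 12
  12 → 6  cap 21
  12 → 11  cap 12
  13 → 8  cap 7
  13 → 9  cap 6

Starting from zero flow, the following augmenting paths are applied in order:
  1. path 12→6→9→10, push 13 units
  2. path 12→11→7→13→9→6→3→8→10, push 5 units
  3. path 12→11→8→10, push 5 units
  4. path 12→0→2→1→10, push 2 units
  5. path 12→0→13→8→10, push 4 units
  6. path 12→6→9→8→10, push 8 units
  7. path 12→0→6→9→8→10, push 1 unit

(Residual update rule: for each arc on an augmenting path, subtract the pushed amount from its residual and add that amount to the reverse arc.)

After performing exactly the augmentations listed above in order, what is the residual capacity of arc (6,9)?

after path 1 (12→6→9→10, push 13): res(6,9)=9
after path 2 (12→11→7→13→9→6→3→8→10, push 5): res(6,9)=14
after path 3 (12→11→8→10, push 5): res(6,9)=14
after path 4 (12→0→2→1→10, push 2): res(6,9)=14
after path 5 (12→0→13→8→10, push 4): res(6,9)=14
after path 6 (12→6→9→8→10, push 8): res(6,9)=6
after path 7 (12→0→6→9→8→10, push 1): res(6,9)=5

Residual capacity of (6,9): 5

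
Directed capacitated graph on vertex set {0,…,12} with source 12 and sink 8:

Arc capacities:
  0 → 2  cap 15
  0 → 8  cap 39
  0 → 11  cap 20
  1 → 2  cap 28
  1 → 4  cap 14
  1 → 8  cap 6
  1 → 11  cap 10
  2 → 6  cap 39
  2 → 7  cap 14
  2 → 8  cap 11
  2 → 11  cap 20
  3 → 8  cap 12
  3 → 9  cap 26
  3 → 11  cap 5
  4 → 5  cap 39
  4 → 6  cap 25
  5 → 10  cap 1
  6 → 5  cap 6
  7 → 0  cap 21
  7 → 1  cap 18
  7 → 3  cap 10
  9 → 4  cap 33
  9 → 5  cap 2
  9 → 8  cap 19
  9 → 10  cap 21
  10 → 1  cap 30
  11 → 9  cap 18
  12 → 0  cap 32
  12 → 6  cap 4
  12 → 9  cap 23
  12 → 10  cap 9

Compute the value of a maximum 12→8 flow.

Maximum flow value: 65

augment #1: 12→0→8 bottleneck 32, total now 32
augment #2: 12→9→8 bottleneck 19, total now 51
augment #3: 12→10→1→8 bottleneck 6, total now 57
augment #4: 12→10→1→2→8 bottleneck 3, total now 60
augment #5: 12→9→10→1→2→8 bottleneck 4, total now 64
augment #6: 12→6→5→10→1→2→8 bottleneck 1, total now 65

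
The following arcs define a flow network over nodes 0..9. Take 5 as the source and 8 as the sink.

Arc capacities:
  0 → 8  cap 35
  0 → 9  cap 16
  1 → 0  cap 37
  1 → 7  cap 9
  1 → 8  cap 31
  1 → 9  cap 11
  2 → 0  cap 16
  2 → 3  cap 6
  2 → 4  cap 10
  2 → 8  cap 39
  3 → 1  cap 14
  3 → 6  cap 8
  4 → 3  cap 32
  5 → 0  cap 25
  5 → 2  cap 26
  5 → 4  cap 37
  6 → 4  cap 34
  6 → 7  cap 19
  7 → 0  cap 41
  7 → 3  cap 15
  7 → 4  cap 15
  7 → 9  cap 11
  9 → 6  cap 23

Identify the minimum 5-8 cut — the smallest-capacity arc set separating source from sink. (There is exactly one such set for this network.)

Min-cut arcs: {(3,1), (3,6), (5,0), (5,2)} (total capacity 73)

augment #1: 5→0→8 push 25
augment #2: 5→2→8 push 26
augment #3: 5→4→3→1→8 push 14
augment #4: 5→4→3→6→7→0→8 push 8
max flow = 73; residual-reachable set from 5 gives S-side
cut edges (S→T): {(3,1), (3,6), (5,0), (5,2)} total cap 73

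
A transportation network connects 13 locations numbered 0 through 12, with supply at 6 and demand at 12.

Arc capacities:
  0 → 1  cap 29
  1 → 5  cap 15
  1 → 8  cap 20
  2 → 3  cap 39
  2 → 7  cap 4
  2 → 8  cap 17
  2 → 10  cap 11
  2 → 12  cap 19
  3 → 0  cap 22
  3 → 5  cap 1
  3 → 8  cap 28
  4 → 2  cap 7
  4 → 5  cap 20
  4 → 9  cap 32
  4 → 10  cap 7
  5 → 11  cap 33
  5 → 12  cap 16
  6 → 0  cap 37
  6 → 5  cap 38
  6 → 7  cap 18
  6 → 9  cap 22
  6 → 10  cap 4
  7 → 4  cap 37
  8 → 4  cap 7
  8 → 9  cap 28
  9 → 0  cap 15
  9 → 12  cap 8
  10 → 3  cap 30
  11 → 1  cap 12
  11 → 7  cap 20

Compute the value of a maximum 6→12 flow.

augment #1: 6→5→12 bottleneck 16, total now 16
augment #2: 6→9→12 bottleneck 8, total now 24
augment #3: 6→7→4→2→12 bottleneck 7, total now 31

Maximum flow value: 31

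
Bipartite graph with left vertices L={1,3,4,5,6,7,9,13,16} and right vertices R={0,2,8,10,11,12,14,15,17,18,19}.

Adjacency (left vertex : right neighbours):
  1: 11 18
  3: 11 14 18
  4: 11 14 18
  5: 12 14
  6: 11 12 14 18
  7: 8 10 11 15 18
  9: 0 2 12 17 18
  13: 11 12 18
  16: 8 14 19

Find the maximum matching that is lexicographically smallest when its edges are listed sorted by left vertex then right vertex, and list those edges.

|M| = 7 (so the lex-smallest maximum matching has 7 edges)
process left vertices in ascending order; for each, take the smallest-labelled available neighbour that still permits 7 edges overall, or leave it unmatched if none does
lex-smallest matching: {1-11, 3-14, 4-18, 5-12, 7-8, 9-0, 16-19}

Lex-smallest maximum matching: {(1,11), (3,14), (4,18), (5,12), (7,8), (9,0), (16,19)}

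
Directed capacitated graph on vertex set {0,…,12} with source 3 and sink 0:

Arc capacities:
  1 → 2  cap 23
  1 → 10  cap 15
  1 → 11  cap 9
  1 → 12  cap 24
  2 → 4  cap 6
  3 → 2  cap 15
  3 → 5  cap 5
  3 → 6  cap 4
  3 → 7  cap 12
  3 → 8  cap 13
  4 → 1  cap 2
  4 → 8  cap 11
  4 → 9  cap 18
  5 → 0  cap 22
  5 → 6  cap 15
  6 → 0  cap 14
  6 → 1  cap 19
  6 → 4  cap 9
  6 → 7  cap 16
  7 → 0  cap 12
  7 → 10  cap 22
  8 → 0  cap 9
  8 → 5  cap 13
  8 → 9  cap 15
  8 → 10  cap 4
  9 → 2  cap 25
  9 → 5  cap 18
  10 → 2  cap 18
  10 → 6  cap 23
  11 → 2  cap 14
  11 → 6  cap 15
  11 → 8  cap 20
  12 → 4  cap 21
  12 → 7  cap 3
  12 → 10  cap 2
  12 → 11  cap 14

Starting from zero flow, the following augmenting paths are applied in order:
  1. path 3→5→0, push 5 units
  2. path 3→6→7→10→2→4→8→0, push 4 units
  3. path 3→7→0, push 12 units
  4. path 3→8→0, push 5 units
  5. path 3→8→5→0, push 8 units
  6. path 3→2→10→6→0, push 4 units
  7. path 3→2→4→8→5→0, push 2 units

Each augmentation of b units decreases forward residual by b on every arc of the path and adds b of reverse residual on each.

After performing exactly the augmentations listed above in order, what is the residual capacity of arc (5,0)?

Residual capacity of (5,0): 7

after path 1 (3→5→0, push 5): res(5,0)=17
after path 2 (3→6→7→10→2→4→8→0, push 4): res(5,0)=17
after path 3 (3→7→0, push 12): res(5,0)=17
after path 4 (3→8→0, push 5): res(5,0)=17
after path 5 (3→8→5→0, push 8): res(5,0)=9
after path 6 (3→2→10→6→0, push 4): res(5,0)=9
after path 7 (3→2→4→8→5→0, push 2): res(5,0)=7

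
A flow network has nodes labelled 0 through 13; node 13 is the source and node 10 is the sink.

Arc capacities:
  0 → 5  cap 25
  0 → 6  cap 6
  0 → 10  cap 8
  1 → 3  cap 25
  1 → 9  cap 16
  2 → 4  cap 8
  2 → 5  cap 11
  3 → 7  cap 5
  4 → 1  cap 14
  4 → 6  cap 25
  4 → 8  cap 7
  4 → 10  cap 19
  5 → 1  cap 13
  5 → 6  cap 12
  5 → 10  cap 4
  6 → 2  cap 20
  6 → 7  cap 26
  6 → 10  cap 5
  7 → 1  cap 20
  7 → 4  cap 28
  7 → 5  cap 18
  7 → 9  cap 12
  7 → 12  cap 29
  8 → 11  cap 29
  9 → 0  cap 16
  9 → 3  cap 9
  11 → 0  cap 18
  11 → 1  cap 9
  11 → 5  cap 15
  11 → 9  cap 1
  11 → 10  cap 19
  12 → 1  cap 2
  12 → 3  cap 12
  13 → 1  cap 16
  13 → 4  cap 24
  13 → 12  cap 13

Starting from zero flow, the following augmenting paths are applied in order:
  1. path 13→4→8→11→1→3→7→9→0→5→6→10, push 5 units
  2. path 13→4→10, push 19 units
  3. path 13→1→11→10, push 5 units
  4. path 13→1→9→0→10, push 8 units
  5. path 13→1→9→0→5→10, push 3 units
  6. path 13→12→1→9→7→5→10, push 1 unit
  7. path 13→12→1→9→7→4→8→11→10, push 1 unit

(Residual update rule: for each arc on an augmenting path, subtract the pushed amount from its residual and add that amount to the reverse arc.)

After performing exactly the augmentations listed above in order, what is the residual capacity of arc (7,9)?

after path 1 (13→4→8→11→1→3→7→9→0→5→6→10, push 5): res(7,9)=7
after path 2 (13→4→10, push 19): res(7,9)=7
after path 3 (13→1→11→10, push 5): res(7,9)=7
after path 4 (13→1→9→0→10, push 8): res(7,9)=7
after path 5 (13→1→9→0→5→10, push 3): res(7,9)=7
after path 6 (13→12→1→9→7→5→10, push 1): res(7,9)=8
after path 7 (13→12→1→9→7→4→8→11→10, push 1): res(7,9)=9

Residual capacity of (7,9): 9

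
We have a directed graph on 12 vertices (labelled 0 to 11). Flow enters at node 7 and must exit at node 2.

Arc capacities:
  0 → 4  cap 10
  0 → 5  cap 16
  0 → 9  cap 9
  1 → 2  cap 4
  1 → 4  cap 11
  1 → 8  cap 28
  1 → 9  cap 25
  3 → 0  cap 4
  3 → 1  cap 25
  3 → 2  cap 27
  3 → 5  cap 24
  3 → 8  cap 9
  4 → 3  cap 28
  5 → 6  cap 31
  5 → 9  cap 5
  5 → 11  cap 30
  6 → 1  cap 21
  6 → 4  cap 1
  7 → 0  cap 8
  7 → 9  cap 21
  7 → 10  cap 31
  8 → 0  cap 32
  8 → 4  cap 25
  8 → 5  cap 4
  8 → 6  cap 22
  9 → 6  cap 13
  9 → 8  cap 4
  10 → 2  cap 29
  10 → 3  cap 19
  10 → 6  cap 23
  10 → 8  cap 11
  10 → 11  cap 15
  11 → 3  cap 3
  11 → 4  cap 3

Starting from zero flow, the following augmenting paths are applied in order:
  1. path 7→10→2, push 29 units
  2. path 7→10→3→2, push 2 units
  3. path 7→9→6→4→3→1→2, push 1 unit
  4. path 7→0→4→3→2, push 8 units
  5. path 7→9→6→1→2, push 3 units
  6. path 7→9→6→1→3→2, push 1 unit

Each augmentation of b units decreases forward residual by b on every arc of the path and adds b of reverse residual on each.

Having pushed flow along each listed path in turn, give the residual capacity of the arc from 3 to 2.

after path 1 (7→10→2, push 29): res(3,2)=27
after path 2 (7→10→3→2, push 2): res(3,2)=25
after path 3 (7→9→6→4→3→1→2, push 1): res(3,2)=25
after path 4 (7→0→4→3→2, push 8): res(3,2)=17
after path 5 (7→9→6→1→2, push 3): res(3,2)=17
after path 6 (7→9→6→1→3→2, push 1): res(3,2)=16

Residual capacity of (3,2): 16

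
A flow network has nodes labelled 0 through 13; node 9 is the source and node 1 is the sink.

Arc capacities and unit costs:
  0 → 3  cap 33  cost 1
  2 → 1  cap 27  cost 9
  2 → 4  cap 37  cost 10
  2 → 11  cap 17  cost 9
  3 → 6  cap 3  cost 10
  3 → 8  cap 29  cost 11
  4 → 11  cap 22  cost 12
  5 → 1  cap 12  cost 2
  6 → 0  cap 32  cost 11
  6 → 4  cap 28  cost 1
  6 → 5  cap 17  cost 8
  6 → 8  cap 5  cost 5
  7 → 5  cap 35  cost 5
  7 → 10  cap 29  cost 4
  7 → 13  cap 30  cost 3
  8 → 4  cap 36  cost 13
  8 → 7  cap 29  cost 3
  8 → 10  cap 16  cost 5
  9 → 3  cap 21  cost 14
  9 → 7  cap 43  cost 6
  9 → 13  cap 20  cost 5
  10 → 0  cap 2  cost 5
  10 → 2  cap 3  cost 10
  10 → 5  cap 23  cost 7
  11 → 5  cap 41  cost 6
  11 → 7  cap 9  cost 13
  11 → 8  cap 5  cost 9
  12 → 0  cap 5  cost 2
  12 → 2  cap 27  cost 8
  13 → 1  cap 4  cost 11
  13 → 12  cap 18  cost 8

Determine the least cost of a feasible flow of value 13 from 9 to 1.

shortest-cost path #1: 9→7→5→1 push 12 @ unit cost 13 (adds 156)
shortest-cost path #2: 9→13→1 push 1 @ unit cost 16 (adds 16)
total cost = 172

Minimum cost for 13 units: 172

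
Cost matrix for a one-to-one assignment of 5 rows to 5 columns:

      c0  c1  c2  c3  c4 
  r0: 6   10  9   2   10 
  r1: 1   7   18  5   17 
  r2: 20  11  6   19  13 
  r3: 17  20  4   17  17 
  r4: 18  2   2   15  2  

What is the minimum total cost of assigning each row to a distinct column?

optimal assignment: row0→col3 (cost 2), row1→col0 (cost 1), row2→col1 (cost 11), row3→col2 (cost 4), row4→col4 (cost 2)
total = 2 + 1 + 11 + 4 + 2 = 20

Minimum assignment cost: 20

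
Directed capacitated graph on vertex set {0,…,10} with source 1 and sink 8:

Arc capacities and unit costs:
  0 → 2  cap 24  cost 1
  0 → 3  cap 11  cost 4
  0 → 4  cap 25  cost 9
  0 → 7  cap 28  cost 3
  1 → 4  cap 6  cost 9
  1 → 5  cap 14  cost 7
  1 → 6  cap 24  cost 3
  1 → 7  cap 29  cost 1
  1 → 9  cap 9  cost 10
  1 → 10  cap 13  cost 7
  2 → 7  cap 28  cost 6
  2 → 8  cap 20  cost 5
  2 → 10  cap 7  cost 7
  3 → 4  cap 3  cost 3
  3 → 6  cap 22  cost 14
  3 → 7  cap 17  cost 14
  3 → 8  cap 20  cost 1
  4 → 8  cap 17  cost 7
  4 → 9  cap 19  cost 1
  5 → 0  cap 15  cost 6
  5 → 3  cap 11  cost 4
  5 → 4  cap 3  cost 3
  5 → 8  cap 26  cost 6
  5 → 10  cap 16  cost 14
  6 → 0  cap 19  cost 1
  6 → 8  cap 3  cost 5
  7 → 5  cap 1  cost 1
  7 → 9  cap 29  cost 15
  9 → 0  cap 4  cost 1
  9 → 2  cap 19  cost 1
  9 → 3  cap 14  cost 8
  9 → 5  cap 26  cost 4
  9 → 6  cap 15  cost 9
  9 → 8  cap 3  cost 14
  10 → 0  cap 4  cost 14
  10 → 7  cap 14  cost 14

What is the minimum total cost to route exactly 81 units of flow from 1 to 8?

shortest-cost path #1: 1→7→5→3→8 push 1 @ unit cost 7 (adds 7)
shortest-cost path #2: 1→6→8 push 3 @ unit cost 8 (adds 24)
shortest-cost path #3: 1→6→0→3→8 push 11 @ unit cost 9 (adds 99)
shortest-cost path #4: 1→6→0→2→8 push 8 @ unit cost 10 (adds 80)
shortest-cost path #5: 1→5→3→8 push 8 @ unit cost 12 (adds 96)
shortest-cost path #6: 1→5→8 push 6 @ unit cost 13 (adds 78)
shortest-cost path #7: 1→4→8 push 6 @ unit cost 16 (adds 96)
shortest-cost path #8: 1→9→2→8 push 9 @ unit cost 16 (adds 144)
shortest-cost path #9: 1→7→9→2→8 push 3 @ unit cost 22 (adds 66)
shortest-cost path #10: 1→7→9→5→8 push 20 @ unit cost 26 (adds 520)
shortest-cost path #11: 1→7→9→8 push 3 @ unit cost 30 (adds 90)
shortest-cost path #12: 1→7→9→5→4→8 push 2 @ unit cost 30 (adds 60)
shortest-cost path #13: 1→10→0→2→9→5→4→8 push 1 @ unit cost 35 (adds 35)
total cost = 1395

Minimum cost for 81 units: 1395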